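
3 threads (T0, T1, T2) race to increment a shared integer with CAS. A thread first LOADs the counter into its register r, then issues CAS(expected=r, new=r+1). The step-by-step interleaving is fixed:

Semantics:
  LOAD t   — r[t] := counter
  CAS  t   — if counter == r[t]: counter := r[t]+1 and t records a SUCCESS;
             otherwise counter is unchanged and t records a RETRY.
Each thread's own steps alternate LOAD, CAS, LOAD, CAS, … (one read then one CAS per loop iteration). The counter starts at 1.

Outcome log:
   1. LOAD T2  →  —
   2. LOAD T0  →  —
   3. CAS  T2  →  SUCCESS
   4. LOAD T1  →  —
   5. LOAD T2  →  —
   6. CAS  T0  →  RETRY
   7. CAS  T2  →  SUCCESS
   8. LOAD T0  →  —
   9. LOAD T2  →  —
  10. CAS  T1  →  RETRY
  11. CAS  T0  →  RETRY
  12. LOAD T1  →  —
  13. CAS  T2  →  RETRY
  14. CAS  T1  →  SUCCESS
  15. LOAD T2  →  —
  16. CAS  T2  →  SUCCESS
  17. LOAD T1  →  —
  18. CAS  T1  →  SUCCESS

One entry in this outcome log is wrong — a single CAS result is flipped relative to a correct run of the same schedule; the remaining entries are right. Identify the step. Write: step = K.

step = 11

Correct run:
T2 LOAD — after: cnt=1, r=1 — load
T0 LOAD — after: cnt=1, r=1 — load
T2 CAS — after: cnt=2, r=1 — ok
T1 LOAD — after: cnt=2, r=2 — load
T2 LOAD — after: cnt=2, r=2 — load
T0 CAS — after: cnt=2, r=1 — retry
T2 CAS — after: cnt=3, r=2 — ok
T0 LOAD — after: cnt=3, r=3 — load
T2 LOAD — after: cnt=3, r=3 — load
T1 CAS — after: cnt=3, r=2 — retry
T0 CAS — after: cnt=4, r=3 — ok
T1 LOAD — after: cnt=4, r=4 — load
T2 CAS — after: cnt=4, r=3 — retry
T1 CAS — after: cnt=5, r=4 — ok
T2 LOAD — after: cnt=5, r=5 — load
T2 CAS — after: cnt=6, r=5 — ok
T1 LOAD — after: cnt=6, r=6 — load
T1 CAS — after: cnt=7, r=6 — ok
Log disagrees first at step 11.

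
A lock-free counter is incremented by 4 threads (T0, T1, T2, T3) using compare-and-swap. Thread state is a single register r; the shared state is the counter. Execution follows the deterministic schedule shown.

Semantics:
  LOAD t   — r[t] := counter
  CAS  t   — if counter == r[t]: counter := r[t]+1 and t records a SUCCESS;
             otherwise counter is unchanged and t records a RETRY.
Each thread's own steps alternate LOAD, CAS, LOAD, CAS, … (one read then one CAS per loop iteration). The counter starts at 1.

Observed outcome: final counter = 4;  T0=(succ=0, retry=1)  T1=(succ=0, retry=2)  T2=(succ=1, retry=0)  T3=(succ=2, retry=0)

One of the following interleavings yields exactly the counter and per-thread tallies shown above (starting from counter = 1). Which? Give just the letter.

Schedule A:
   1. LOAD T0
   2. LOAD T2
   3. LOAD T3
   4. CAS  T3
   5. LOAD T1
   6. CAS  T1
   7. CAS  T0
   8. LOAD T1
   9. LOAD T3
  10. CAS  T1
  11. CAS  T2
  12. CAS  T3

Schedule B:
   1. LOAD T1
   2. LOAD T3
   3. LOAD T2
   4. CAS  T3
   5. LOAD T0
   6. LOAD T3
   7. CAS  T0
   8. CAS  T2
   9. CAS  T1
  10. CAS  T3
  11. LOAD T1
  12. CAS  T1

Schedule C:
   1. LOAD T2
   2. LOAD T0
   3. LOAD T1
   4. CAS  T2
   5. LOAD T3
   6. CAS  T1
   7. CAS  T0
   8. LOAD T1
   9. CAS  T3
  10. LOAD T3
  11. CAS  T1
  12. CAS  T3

C

Run C:
   1) LOAD T2:  M=1  r_T2=1
   2) LOAD T0:  M=1  r_T0=1
   3) LOAD T1:  M=1  r_T1=1
   4) CAS  T2:  M=2  r_T2=1 ✓
   5) LOAD T3:  M=2  r_T3=2
   6) CAS  T1:  M=2  r_T1=1 ✗
   7) CAS  T0:  M=2  r_T0=1 ✗
   8) LOAD T1:  M=2  r_T1=2
   9) CAS  T3:  M=3  r_T3=2 ✓
  10) LOAD T3:  M=3  r_T3=3
  11) CAS  T1:  M=3  r_T1=2 ✗
  12) CAS  T3:  M=4  r_T3=3 ✓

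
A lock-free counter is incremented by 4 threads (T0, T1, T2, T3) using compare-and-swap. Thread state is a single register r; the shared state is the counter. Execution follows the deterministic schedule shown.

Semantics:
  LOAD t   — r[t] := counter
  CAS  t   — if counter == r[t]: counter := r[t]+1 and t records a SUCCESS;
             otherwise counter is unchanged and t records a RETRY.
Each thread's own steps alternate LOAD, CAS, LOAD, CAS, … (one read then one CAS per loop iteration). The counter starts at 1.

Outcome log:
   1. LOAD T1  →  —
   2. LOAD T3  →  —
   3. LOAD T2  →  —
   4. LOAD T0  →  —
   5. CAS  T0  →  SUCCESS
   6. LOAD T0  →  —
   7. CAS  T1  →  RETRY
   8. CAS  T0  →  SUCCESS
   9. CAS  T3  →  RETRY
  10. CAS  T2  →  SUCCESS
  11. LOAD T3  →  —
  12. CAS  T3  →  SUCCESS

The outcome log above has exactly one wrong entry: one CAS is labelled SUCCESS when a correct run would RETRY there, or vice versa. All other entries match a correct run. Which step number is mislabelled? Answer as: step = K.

Correct run:
step 1: T1 LOAD ⇒ load; ctr=1 reg=1
step 2: T3 LOAD ⇒ load; ctr=1 reg=1
step 3: T2 LOAD ⇒ load; ctr=1 reg=1
step 4: T0 LOAD ⇒ load; ctr=1 reg=1
step 5: T0 CAS ⇒ ok; ctr=2 reg=1
step 6: T0 LOAD ⇒ load; ctr=2 reg=2
step 7: T1 CAS ⇒ retry; ctr=2 reg=1
step 8: T0 CAS ⇒ ok; ctr=3 reg=2
step 9: T3 CAS ⇒ retry; ctr=3 reg=1
step 10: T2 CAS ⇒ retry; ctr=3 reg=1
step 11: T3 LOAD ⇒ load; ctr=3 reg=3
step 12: T3 CAS ⇒ ok; ctr=4 reg=3
Flip is step 10.

step = 10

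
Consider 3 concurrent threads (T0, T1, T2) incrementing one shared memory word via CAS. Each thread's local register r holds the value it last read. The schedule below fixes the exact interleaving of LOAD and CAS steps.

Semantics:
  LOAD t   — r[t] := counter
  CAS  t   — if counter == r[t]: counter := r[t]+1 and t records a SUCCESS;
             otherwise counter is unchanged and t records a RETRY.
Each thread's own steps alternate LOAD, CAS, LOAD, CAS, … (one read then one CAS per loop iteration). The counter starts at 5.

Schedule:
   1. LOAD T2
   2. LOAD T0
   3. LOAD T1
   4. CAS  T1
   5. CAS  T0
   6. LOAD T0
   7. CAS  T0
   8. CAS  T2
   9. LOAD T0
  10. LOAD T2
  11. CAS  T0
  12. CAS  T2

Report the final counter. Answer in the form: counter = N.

counter = 8

[1] T2.load  rd  (counter 5, T2.r 5)
[2] T0.load  rd  (counter 5, T0.r 5)
[3] T1.load  rd  (counter 5, T1.r 5)
[4] T1.cas  hit  (counter 6, T1.r 5)
[5] T0.cas  miss  (counter 6, T0.r 5)
[6] T0.load  rd  (counter 6, T0.r 6)
[7] T0.cas  hit  (counter 7, T0.r 6)
[8] T2.cas  miss  (counter 7, T2.r 5)
[9] T0.load  rd  (counter 7, T0.r 7)
[10] T2.load  rd  (counter 7, T2.r 7)
[11] T0.cas  hit  (counter 8, T0.r 7)
[12] T2.cas  miss  (counter 8, T2.r 7)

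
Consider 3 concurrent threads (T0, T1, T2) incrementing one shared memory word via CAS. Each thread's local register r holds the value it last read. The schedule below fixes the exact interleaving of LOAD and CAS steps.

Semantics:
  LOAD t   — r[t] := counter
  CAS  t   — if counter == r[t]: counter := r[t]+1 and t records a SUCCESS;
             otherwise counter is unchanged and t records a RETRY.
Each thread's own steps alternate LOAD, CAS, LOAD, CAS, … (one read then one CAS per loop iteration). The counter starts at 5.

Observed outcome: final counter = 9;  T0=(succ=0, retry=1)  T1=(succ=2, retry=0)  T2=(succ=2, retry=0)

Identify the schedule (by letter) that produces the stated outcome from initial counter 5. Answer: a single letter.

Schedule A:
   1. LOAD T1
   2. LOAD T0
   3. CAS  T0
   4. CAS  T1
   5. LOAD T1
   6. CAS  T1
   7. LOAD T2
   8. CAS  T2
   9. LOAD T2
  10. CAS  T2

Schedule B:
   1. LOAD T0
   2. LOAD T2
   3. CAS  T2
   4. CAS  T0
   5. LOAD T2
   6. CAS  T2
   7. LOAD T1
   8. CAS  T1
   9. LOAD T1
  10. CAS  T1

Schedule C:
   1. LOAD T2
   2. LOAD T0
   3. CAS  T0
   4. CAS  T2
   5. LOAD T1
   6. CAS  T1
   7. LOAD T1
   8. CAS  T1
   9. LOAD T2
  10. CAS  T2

Tracing schedule B:
1. LOAD T0 → mem=5 r[T0]=5 [LOAD]
2. LOAD T2 → mem=5 r[T2]=5 [LOAD]
3. CAS T2 → mem=6 r[T2]=5 [OK]
4. CAS T0 → mem=6 r[T0]=5 [RETRY]
5. LOAD T2 → mem=6 r[T2]=6 [LOAD]
6. CAS T2 → mem=7 r[T2]=6 [OK]
7. LOAD T1 → mem=7 r[T1]=7 [LOAD]
8. CAS T1 → mem=8 r[T1]=7 [OK]
9. LOAD T1 → mem=8 r[T1]=8 [LOAD]
10. CAS T1 → mem=9 r[T1]=8 [OK]

B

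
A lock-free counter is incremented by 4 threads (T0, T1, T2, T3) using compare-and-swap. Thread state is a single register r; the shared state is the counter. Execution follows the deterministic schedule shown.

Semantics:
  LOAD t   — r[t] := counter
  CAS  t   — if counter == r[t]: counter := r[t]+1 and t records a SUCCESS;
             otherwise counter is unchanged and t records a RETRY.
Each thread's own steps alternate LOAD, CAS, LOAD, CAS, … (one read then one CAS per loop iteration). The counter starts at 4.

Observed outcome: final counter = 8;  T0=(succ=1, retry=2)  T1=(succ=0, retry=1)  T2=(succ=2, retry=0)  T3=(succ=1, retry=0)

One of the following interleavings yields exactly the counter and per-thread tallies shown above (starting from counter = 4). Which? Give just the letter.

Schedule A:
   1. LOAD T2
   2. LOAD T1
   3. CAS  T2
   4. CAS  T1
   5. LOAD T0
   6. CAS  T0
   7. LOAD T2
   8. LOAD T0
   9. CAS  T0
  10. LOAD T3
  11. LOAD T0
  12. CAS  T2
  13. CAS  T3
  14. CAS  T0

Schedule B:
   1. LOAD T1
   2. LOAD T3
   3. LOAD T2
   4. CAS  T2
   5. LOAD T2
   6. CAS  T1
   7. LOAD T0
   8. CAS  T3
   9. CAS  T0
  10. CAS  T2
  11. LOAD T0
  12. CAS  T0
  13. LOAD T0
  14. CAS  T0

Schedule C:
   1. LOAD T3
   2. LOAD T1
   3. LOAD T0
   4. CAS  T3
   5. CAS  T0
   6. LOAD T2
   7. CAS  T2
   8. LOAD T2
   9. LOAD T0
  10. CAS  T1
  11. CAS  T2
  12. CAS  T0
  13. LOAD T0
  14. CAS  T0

Run C:
   1) LOAD T3:  M=4  r_T3=4
   2) LOAD T1:  M=4  r_T1=4
   3) LOAD T0:  M=4  r_T0=4
   4) CAS  T3:  M=5  r_T3=4 ✓
   5) CAS  T0:  M=5  r_T0=4 ✗
   6) LOAD T2:  M=5  r_T2=5
   7) CAS  T2:  M=6  r_T2=5 ✓
   8) LOAD T2:  M=6  r_T2=6
   9) LOAD T0:  M=6  r_T0=6
  10) CAS  T1:  M=6  r_T1=4 ✗
  11) CAS  T2:  M=7  r_T2=6 ✓
  12) CAS  T0:  M=7  r_T0=6 ✗
  13) LOAD T0:  M=7  r_T0=7
  14) CAS  T0:  M=8  r_T0=7 ✓

C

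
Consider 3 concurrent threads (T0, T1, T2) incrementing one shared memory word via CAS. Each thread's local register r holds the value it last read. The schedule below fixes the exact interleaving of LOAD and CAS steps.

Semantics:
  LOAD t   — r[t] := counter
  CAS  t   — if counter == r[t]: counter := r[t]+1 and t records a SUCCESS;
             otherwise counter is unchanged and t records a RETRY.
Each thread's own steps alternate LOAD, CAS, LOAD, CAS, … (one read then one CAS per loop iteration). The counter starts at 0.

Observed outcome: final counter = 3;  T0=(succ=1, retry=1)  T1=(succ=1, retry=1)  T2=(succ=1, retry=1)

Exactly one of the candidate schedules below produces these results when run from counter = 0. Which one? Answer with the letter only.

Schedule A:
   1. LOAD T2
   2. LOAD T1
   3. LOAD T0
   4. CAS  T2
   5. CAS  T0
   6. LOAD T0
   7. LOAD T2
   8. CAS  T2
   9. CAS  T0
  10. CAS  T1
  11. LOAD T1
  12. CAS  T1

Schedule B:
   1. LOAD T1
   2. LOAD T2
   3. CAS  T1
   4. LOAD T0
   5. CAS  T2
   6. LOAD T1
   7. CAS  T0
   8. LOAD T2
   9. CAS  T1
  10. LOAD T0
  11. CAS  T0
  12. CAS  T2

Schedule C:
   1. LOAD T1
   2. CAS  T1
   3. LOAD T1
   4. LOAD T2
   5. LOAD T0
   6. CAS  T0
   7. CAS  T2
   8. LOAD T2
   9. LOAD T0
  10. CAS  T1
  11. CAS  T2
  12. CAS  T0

Tracing schedule C:
[1] T1.load  rd  (counter 0, T1.r 0)
[2] T1.cas  hit  (counter 1, T1.r 0)
[3] T1.load  rd  (counter 1, T1.r 1)
[4] T2.load  rd  (counter 1, T2.r 1)
[5] T0.load  rd  (counter 1, T0.r 1)
[6] T0.cas  hit  (counter 2, T0.r 1)
[7] T2.cas  miss  (counter 2, T2.r 1)
[8] T2.load  rd  (counter 2, T2.r 2)
[9] T0.load  rd  (counter 2, T0.r 2)
[10] T1.cas  miss  (counter 2, T1.r 1)
[11] T2.cas  hit  (counter 3, T2.r 2)
[12] T0.cas  miss  (counter 3, T0.r 2)

C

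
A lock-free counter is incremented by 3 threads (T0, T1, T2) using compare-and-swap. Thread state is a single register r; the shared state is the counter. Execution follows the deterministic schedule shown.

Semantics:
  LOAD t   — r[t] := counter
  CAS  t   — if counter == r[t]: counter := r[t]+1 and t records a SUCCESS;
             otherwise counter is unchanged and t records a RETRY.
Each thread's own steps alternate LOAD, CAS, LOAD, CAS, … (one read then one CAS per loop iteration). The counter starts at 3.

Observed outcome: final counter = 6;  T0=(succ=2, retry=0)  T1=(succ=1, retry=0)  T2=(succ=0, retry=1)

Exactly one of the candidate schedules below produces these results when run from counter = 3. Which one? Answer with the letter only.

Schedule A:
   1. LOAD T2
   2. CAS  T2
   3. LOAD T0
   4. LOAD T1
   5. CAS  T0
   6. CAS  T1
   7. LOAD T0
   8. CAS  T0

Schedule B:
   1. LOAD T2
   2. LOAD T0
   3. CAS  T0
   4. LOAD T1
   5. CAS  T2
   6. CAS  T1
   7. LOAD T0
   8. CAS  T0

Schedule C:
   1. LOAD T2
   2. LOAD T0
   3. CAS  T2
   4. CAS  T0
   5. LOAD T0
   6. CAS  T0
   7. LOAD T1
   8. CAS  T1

Run B:
T2 LOAD — after: cnt=3, r=3 — load
T0 LOAD — after: cnt=3, r=3 — load
T0 CAS — after: cnt=4, r=3 — ok
T1 LOAD — after: cnt=4, r=4 — load
T2 CAS — after: cnt=4, r=3 — retry
T1 CAS — after: cnt=5, r=4 — ok
T0 LOAD — after: cnt=5, r=5 — load
T0 CAS — after: cnt=6, r=5 — ok

B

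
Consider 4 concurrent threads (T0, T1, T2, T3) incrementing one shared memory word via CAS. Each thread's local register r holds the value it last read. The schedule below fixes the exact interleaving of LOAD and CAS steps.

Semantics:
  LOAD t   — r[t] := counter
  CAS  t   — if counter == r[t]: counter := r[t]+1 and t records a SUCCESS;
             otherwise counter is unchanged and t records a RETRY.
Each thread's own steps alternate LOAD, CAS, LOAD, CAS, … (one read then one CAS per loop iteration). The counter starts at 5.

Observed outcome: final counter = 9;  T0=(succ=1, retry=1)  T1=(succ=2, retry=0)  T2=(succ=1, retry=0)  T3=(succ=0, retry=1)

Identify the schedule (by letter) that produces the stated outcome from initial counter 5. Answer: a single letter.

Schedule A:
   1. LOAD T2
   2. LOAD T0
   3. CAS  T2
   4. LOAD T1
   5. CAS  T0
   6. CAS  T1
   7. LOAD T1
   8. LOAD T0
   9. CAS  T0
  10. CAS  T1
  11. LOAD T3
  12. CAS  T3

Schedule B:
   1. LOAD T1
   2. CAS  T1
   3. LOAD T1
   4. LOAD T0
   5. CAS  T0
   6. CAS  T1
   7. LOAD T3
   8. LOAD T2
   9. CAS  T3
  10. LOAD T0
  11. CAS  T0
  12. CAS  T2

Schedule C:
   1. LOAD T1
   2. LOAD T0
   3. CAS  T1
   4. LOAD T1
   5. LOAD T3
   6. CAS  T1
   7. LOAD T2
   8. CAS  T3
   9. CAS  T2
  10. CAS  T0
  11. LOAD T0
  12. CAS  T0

C

Simulating candidate C:
   1) LOAD T1:  M=5  r_T1=5
   2) LOAD T0:  M=5  r_T0=5
   3) CAS  T1:  M=6  r_T1=5 ✓
   4) LOAD T1:  M=6  r_T1=6
   5) LOAD T3:  M=6  r_T3=6
   6) CAS  T1:  M=7  r_T1=6 ✓
   7) LOAD T2:  M=7  r_T2=7
   8) CAS  T3:  M=7  r_T3=6 ✗
   9) CAS  T2:  M=8  r_T2=7 ✓
  10) CAS  T0:  M=8  r_T0=5 ✗
  11) LOAD T0:  M=8  r_T0=8
  12) CAS  T0:  M=9  r_T0=8 ✓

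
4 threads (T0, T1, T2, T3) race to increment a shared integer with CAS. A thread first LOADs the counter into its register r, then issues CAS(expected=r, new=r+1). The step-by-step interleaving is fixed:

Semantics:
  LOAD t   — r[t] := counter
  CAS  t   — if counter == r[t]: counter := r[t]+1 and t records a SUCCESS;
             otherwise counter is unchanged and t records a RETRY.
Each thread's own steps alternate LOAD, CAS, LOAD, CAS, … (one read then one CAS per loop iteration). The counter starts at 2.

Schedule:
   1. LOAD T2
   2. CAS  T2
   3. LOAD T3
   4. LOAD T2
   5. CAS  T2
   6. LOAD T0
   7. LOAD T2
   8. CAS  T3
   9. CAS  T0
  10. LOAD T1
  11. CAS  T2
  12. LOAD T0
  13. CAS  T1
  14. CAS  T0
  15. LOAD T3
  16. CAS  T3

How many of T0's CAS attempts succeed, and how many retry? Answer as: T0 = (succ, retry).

   1) LOAD T2:  M=2  r_T2=2
   2) CAS  T2:  M=3  r_T2=2 ✓
   3) LOAD T3:  M=3  r_T3=3
   4) LOAD T2:  M=3  r_T2=3
   5) CAS  T2:  M=4  r_T2=3 ✓
   6) LOAD T0:  M=4  r_T0=4
   7) LOAD T2:  M=4  r_T2=4
   8) CAS  T3:  M=4  r_T3=3 ✗
   9) CAS  T0:  M=5  r_T0=4 ✓
  10) LOAD T1:  M=5  r_T1=5
  11) CAS  T2:  M=5  r_T2=4 ✗
  12) LOAD T0:  M=5  r_T0=5
  13) CAS  T1:  M=6  r_T1=5 ✓
  14) CAS  T0:  M=6  r_T0=5 ✗
  15) LOAD T3:  M=6  r_T3=6
  16) CAS  T3:  M=7  r_T3=6 ✓

T0 = (1, 1)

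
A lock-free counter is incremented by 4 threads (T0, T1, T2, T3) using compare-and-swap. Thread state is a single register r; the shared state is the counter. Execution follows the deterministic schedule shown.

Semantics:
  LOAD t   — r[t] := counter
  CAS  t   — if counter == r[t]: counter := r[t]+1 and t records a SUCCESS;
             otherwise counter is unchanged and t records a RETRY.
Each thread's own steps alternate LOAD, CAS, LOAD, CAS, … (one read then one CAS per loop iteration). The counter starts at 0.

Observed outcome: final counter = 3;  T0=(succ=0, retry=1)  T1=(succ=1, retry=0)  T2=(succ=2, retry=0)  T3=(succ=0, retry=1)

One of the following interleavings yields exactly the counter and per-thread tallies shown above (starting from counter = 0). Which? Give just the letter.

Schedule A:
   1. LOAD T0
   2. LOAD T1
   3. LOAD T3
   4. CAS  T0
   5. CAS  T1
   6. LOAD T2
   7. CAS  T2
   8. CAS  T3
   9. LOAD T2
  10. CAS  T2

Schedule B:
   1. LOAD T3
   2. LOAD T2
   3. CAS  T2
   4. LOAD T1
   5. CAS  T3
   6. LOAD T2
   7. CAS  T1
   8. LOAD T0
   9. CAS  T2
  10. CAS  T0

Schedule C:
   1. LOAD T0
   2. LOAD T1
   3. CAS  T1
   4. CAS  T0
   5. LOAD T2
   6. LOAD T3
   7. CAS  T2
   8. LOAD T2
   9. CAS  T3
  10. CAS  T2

Simulating candidate C:
[1] T0.load  rd  (counter 0, T0.r 0)
[2] T1.load  rd  (counter 0, T1.r 0)
[3] T1.cas  hit  (counter 1, T1.r 0)
[4] T0.cas  miss  (counter 1, T0.r 0)
[5] T2.load  rd  (counter 1, T2.r 1)
[6] T3.load  rd  (counter 1, T3.r 1)
[7] T2.cas  hit  (counter 2, T2.r 1)
[8] T2.load  rd  (counter 2, T2.r 2)
[9] T3.cas  miss  (counter 2, T3.r 1)
[10] T2.cas  hit  (counter 3, T2.r 2)

C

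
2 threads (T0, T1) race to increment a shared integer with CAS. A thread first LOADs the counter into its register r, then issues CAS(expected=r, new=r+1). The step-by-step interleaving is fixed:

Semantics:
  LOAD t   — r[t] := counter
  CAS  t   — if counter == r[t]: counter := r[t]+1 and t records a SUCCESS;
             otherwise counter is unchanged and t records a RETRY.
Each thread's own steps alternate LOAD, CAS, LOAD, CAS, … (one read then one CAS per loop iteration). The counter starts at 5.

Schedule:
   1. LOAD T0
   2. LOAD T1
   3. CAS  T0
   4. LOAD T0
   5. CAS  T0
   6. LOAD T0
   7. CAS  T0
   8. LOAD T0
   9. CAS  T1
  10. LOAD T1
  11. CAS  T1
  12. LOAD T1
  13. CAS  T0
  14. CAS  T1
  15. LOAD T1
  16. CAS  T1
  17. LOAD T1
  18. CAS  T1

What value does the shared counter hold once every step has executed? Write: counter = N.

counter = 12

T0 LOAD — after: cnt=5, r=5 — load
T1 LOAD — after: cnt=5, r=5 — load
T0 CAS — after: cnt=6, r=5 — ok
T0 LOAD — after: cnt=6, r=6 — load
T0 CAS — after: cnt=7, r=6 — ok
T0 LOAD — after: cnt=7, r=7 — load
T0 CAS — after: cnt=8, r=7 — ok
T0 LOAD — after: cnt=8, r=8 — load
T1 CAS — after: cnt=8, r=5 — retry
T1 LOAD — after: cnt=8, r=8 — load
T1 CAS — after: cnt=9, r=8 — ok
T1 LOAD — after: cnt=9, r=9 — load
T0 CAS — after: cnt=9, r=8 — retry
T1 CAS — after: cnt=10, r=9 — ok
T1 LOAD — after: cnt=10, r=10 — load
T1 CAS — after: cnt=11, r=10 — ok
T1 LOAD — after: cnt=11, r=11 — load
T1 CAS — after: cnt=12, r=11 — ok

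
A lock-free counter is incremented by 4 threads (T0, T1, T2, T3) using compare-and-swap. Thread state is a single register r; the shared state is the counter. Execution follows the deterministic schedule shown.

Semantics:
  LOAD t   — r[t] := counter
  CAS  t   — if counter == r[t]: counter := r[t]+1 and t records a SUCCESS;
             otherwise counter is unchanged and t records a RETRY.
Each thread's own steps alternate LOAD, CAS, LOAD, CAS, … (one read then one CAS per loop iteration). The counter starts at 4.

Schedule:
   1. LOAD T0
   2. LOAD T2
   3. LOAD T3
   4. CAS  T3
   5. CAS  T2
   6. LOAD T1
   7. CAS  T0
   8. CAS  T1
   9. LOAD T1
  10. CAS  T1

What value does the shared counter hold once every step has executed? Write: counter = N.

counter = 7

   1) LOAD T0:  M=4  r_T0=4
   2) LOAD T2:  M=4  r_T2=4
   3) LOAD T3:  M=4  r_T3=4
   4) CAS  T3:  M=5  r_T3=4 ✓
   5) CAS  T2:  M=5  r_T2=4 ✗
   6) LOAD T1:  M=5  r_T1=5
   7) CAS  T0:  M=5  r_T0=4 ✗
   8) CAS  T1:  M=6  r_T1=5 ✓
   9) LOAD T1:  M=6  r_T1=6
  10) CAS  T1:  M=7  r_T1=6 ✓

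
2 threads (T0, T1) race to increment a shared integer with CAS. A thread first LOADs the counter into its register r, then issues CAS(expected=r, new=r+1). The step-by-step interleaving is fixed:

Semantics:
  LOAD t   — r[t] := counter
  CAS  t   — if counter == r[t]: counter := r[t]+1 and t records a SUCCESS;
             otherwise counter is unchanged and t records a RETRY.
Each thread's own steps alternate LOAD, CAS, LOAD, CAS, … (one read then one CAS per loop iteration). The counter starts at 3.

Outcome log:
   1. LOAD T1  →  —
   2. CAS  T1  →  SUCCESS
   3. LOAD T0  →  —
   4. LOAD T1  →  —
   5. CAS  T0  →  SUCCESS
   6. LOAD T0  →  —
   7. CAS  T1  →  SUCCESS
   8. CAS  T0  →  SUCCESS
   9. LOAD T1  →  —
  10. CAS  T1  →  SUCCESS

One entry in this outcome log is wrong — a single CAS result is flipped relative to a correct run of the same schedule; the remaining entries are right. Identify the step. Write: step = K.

step = 7

Re-executing:
#1 T1 reads 3
#2 T1 CAS(3→4) writes; counter now 4
#3 T0 reads 4
#4 T1 reads 4
#5 T0 CAS(4→5) writes; counter now 5
#6 T0 reads 5
#7 T1 CAS(4→5) fails; counter now 5
#8 T0 CAS(5→6) writes; counter now 6
#9 T1 reads 6
#10 T1 CAS(6→7) writes; counter now 7
Log disagrees first at step 7.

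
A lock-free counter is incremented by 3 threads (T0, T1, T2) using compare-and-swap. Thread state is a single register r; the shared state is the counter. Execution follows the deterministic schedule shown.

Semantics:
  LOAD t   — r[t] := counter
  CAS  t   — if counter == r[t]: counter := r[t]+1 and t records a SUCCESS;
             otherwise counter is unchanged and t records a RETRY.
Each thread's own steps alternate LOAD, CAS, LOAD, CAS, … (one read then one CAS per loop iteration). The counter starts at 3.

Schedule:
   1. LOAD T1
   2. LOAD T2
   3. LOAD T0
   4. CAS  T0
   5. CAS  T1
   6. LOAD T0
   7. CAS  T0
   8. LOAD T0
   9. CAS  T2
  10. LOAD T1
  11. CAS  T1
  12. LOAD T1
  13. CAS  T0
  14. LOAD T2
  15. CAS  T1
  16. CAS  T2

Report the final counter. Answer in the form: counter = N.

counter = 7

[1] T1.load  rd  (counter 3, T1.r 3)
[2] T2.load  rd  (counter 3, T2.r 3)
[3] T0.load  rd  (counter 3, T0.r 3)
[4] T0.cas  hit  (counter 4, T0.r 3)
[5] T1.cas  miss  (counter 4, T1.r 3)
[6] T0.load  rd  (counter 4, T0.r 4)
[7] T0.cas  hit  (counter 5, T0.r 4)
[8] T0.load  rd  (counter 5, T0.r 5)
[9] T2.cas  miss  (counter 5, T2.r 3)
[10] T1.load  rd  (counter 5, T1.r 5)
[11] T1.cas  hit  (counter 6, T1.r 5)
[12] T1.load  rd  (counter 6, T1.r 6)
[13] T0.cas  miss  (counter 6, T0.r 5)
[14] T2.load  rd  (counter 6, T2.r 6)
[15] T1.cas  hit  (counter 7, T1.r 6)
[16] T2.cas  miss  (counter 7, T2.r 6)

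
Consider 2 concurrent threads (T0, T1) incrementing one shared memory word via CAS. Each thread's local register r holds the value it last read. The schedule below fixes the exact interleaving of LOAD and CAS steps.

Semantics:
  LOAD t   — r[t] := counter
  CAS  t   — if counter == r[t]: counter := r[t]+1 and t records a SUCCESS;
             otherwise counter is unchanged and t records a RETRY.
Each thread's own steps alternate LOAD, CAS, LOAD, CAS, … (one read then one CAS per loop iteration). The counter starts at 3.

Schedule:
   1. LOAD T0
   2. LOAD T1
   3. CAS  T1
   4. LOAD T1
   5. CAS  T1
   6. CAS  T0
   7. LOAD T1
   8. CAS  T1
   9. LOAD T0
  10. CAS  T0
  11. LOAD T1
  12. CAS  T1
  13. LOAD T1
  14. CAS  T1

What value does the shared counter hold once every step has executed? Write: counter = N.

[1] T0.load  rd  (counter 3, T0.r 3)
[2] T1.load  rd  (counter 3, T1.r 3)
[3] T1.cas  hit  (counter 4, T1.r 3)
[4] T1.load  rd  (counter 4, T1.r 4)
[5] T1.cas  hit  (counter 5, T1.r 4)
[6] T0.cas  miss  (counter 5, T0.r 3)
[7] T1.load  rd  (counter 5, T1.r 5)
[8] T1.cas  hit  (counter 6, T1.r 5)
[9] T0.load  rd  (counter 6, T0.r 6)
[10] T0.cas  hit  (counter 7, T0.r 6)
[11] T1.load  rd  (counter 7, T1.r 7)
[12] T1.cas  hit  (counter 8, T1.r 7)
[13] T1.load  rd  (counter 8, T1.r 8)
[14] T1.cas  hit  (counter 9, T1.r 8)

counter = 9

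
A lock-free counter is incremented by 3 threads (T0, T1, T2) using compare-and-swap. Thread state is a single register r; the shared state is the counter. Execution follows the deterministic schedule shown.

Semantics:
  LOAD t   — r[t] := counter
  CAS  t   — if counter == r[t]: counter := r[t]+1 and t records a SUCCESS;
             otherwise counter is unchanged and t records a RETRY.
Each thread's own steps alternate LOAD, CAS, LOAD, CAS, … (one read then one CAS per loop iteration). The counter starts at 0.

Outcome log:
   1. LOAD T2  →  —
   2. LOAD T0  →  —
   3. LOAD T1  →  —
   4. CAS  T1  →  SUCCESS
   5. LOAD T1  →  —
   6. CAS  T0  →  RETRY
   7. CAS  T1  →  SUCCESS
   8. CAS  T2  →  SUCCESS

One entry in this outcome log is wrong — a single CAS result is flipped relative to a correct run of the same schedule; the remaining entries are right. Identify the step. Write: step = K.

Correct run:
step 1: T2 LOAD ⇒ load; ctr=0 reg=0
step 2: T0 LOAD ⇒ load; ctr=0 reg=0
step 3: T1 LOAD ⇒ load; ctr=0 reg=0
step 4: T1 CAS ⇒ ok; ctr=1 reg=0
step 5: T1 LOAD ⇒ load; ctr=1 reg=1
step 6: T0 CAS ⇒ retry; ctr=1 reg=0
step 7: T1 CAS ⇒ ok; ctr=2 reg=1
step 8: T2 CAS ⇒ retry; ctr=2 reg=0
Flip is step 8.

step = 8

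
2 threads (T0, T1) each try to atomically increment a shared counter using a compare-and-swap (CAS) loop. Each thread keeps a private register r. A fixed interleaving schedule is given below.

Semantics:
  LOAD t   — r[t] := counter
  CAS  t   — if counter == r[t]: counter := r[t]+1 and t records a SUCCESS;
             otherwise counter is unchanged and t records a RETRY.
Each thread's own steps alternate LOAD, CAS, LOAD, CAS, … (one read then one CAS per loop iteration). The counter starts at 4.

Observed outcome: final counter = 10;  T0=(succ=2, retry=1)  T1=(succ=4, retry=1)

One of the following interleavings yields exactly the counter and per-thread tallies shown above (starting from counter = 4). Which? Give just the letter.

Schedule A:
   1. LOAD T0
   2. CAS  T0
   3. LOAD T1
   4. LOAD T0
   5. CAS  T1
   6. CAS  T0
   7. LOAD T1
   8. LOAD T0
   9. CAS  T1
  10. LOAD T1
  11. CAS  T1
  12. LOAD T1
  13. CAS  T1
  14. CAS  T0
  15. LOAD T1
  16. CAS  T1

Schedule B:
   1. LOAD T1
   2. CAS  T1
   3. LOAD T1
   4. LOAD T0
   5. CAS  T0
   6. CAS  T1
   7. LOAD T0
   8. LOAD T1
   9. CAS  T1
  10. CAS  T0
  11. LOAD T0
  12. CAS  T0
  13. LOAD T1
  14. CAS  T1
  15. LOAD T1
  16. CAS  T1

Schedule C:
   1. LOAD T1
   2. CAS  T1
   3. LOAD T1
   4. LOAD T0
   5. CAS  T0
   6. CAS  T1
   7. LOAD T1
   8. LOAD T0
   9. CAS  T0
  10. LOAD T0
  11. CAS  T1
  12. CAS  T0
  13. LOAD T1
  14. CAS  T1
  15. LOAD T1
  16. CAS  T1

Tracing schedule B:
[1] T1.load  rd  (counter 4, T1.r 4)
[2] T1.cas  hit  (counter 5, T1.r 4)
[3] T1.load  rd  (counter 5, T1.r 5)
[4] T0.load  rd  (counter 5, T0.r 5)
[5] T0.cas  hit  (counter 6, T0.r 5)
[6] T1.cas  miss  (counter 6, T1.r 5)
[7] T0.load  rd  (counter 6, T0.r 6)
[8] T1.load  rd  (counter 6, T1.r 6)
[9] T1.cas  hit  (counter 7, T1.r 6)
[10] T0.cas  miss  (counter 7, T0.r 6)
[11] T0.load  rd  (counter 7, T0.r 7)
[12] T0.cas  hit  (counter 8, T0.r 7)
[13] T1.load  rd  (counter 8, T1.r 8)
[14] T1.cas  hit  (counter 9, T1.r 8)
[15] T1.load  rd  (counter 9, T1.r 9)
[16] T1.cas  hit  (counter 10, T1.r 9)

B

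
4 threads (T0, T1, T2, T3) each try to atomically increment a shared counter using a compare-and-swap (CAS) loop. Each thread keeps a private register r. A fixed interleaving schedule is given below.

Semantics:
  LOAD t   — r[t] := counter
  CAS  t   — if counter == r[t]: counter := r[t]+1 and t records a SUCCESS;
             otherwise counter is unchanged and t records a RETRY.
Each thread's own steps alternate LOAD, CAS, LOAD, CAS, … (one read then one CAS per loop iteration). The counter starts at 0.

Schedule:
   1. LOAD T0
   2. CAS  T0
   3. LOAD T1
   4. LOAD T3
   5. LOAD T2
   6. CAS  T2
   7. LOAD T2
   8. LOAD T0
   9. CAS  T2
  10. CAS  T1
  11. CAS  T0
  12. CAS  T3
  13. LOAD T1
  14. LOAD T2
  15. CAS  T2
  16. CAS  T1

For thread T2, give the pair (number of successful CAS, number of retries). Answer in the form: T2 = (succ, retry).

T2 = (3, 0)

   1) LOAD T0:  M=0  r_T0=0
   2) CAS  T0:  M=1  r_T0=0 ✓
   3) LOAD T1:  M=1  r_T1=1
   4) LOAD T3:  M=1  r_T3=1
   5) LOAD T2:  M=1  r_T2=1
   6) CAS  T2:  M=2  r_T2=1 ✓
   7) LOAD T2:  M=2  r_T2=2
   8) LOAD T0:  M=2  r_T0=2
   9) CAS  T2:  M=3  r_T2=2 ✓
  10) CAS  T1:  M=3  r_T1=1 ✗
  11) CAS  T0:  M=3  r_T0=2 ✗
  12) CAS  T3:  M=3  r_T3=1 ✗
  13) LOAD T1:  M=3  r_T1=3
  14) LOAD T2:  M=3  r_T2=3
  15) CAS  T2:  M=4  r_T2=3 ✓
  16) CAS  T1:  M=4  r_T1=3 ✗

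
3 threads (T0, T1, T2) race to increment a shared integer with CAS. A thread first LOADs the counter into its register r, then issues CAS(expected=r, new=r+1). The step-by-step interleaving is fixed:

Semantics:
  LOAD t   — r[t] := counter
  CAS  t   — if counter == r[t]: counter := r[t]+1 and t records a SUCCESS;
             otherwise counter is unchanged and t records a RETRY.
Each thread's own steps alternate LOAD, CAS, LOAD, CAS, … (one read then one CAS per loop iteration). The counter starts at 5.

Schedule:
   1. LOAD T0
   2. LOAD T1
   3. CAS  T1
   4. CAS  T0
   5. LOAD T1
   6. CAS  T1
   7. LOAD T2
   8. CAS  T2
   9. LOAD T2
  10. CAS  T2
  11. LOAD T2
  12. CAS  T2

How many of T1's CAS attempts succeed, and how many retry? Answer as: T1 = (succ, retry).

T1 = (2, 0)

1. LOAD T0 → mem=5 r[T0]=5 [LOAD]
2. LOAD T1 → mem=5 r[T1]=5 [LOAD]
3. CAS T1 → mem=6 r[T1]=5 [OK]
4. CAS T0 → mem=6 r[T0]=5 [RETRY]
5. LOAD T1 → mem=6 r[T1]=6 [LOAD]
6. CAS T1 → mem=7 r[T1]=6 [OK]
7. LOAD T2 → mem=7 r[T2]=7 [LOAD]
8. CAS T2 → mem=8 r[T2]=7 [OK]
9. LOAD T2 → mem=8 r[T2]=8 [LOAD]
10. CAS T2 → mem=9 r[T2]=8 [OK]
11. LOAD T2 → mem=9 r[T2]=9 [LOAD]
12. CAS T2 → mem=10 r[T2]=9 [OK]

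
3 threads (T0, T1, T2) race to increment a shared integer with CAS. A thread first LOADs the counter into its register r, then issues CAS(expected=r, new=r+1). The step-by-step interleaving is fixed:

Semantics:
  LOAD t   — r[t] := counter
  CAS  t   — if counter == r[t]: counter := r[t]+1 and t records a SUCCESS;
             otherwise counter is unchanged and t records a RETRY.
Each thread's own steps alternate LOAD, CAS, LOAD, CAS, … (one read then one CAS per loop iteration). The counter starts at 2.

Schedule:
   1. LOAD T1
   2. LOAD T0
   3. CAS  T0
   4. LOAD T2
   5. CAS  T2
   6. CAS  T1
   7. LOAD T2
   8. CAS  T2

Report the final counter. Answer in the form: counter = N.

step 1: T1 LOAD ⇒ load; ctr=2 reg=2
step 2: T0 LOAD ⇒ load; ctr=2 reg=2
step 3: T0 CAS ⇒ ok; ctr=3 reg=2
step 4: T2 LOAD ⇒ load; ctr=3 reg=3
step 5: T2 CAS ⇒ ok; ctr=4 reg=3
step 6: T1 CAS ⇒ retry; ctr=4 reg=2
step 7: T2 LOAD ⇒ load; ctr=4 reg=4
step 8: T2 CAS ⇒ ok; ctr=5 reg=4

counter = 5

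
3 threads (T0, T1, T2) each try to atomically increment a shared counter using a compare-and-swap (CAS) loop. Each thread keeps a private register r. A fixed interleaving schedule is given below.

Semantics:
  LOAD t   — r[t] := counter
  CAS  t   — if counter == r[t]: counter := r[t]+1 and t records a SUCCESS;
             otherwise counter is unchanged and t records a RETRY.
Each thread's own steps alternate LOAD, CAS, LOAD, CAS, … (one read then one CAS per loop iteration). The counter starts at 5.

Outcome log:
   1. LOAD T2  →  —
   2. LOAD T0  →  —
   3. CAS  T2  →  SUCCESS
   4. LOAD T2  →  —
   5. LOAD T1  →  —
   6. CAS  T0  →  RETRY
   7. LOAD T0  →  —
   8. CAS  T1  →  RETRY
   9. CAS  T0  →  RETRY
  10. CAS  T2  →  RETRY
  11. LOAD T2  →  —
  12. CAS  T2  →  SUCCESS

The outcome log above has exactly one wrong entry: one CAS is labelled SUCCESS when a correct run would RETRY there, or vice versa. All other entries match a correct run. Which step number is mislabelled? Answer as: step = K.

Correct run:
   1) LOAD T2:  M=5  r_T2=5
   2) LOAD T0:  M=5  r_T0=5
   3) CAS  T2:  M=6  r_T2=5 ✓
   4) LOAD T2:  M=6  r_T2=6
   5) LOAD T1:  M=6  r_T1=6
   6) CAS  T0:  M=6  r_T0=5 ✗
   7) LOAD T0:  M=6  r_T0=6
   8) CAS  T1:  M=7  r_T1=6 ✓
   9) CAS  T0:  M=7  r_T0=6 ✗
  10) CAS  T2:  M=7  r_T2=6 ✗
  11) LOAD T2:  M=7  r_T2=7
  12) CAS  T2:  M=8  r_T2=7 ✓
Log disagrees first at step 8.

step = 8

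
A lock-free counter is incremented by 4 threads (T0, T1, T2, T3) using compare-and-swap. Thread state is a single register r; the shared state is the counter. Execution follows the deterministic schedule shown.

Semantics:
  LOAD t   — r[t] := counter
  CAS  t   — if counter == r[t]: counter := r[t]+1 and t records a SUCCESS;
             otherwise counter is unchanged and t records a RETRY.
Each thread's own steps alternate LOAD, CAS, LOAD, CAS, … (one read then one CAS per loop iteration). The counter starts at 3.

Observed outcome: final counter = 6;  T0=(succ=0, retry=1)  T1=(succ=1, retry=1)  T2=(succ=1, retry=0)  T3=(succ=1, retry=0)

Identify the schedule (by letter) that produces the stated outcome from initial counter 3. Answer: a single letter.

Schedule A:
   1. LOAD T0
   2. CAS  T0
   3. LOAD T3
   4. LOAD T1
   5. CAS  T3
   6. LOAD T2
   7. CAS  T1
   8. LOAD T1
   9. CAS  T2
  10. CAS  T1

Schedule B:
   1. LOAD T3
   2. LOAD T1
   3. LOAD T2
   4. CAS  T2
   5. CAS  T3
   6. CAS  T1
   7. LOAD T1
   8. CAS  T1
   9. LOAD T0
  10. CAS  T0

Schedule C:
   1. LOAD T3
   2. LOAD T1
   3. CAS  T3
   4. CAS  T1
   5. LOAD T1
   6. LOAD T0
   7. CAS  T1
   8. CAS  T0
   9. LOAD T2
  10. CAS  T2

C

Run C:
#1 T3 reads 3
#2 T1 reads 3
#3 T3 CAS(3→4) writes; counter now 4
#4 T1 CAS(3→4) fails; counter now 4
#5 T1 reads 4
#6 T0 reads 4
#7 T1 CAS(4→5) writes; counter now 5
#8 T0 CAS(4→5) fails; counter now 5
#9 T2 reads 5
#10 T2 CAS(5→6) writes; counter now 6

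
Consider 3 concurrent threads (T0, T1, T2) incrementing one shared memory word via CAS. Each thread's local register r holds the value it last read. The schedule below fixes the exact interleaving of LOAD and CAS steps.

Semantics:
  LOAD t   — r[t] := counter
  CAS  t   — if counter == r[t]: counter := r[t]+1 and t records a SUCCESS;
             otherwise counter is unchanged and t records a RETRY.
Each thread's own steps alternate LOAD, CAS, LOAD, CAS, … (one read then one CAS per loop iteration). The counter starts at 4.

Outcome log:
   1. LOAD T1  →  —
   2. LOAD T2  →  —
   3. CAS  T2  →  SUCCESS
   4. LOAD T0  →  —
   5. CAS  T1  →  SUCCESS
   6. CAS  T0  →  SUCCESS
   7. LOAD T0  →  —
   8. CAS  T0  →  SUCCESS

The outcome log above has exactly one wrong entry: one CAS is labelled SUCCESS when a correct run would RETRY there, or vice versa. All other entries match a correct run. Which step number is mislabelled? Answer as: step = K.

Re-executing:
   1) LOAD T1:  M=4  r_T1=4
   2) LOAD T2:  M=4  r_T2=4
   3) CAS  T2:  M=5  r_T2=4 ✓
   4) LOAD T0:  M=5  r_T0=5
   5) CAS  T1:  M=5  r_T1=4 ✗
   6) CAS  T0:  M=6  r_T0=5 ✓
   7) LOAD T0:  M=6  r_T0=6
   8) CAS  T0:  M=7  r_T0=6 ✓
Flip is step 5.

step = 5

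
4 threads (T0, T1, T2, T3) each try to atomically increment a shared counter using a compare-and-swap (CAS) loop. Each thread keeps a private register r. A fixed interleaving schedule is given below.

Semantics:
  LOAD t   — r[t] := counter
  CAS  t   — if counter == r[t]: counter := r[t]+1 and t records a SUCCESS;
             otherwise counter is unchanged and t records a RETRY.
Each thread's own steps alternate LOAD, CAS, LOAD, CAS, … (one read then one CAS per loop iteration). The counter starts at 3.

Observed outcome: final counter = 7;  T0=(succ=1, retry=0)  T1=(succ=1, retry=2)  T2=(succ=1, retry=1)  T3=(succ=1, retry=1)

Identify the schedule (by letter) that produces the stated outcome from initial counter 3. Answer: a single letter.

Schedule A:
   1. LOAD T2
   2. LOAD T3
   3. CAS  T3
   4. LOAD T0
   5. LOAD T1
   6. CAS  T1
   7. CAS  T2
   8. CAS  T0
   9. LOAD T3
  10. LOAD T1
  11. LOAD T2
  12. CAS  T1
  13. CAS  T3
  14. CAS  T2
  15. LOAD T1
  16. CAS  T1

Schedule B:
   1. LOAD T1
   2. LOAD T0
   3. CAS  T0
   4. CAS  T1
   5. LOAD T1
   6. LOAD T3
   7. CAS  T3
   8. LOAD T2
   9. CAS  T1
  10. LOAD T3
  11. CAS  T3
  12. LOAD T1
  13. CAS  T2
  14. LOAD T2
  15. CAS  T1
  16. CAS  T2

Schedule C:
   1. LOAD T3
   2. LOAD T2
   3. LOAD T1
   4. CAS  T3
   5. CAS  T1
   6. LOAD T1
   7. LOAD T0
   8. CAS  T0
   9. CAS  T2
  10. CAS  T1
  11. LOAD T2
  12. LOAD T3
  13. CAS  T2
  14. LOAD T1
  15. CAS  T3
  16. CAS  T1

Tracing schedule C:
   1) LOAD T3:  M=3  r_T3=3
   2) LOAD T2:  M=3  r_T2=3
   3) LOAD T1:  M=3  r_T1=3
   4) CAS  T3:  M=4  r_T3=3 ✓
   5) CAS  T1:  M=4  r_T1=3 ✗
   6) LOAD T1:  M=4  r_T1=4
   7) LOAD T0:  M=4  r_T0=4
   8) CAS  T0:  M=5  r_T0=4 ✓
   9) CAS  T2:  M=5  r_T2=3 ✗
  10) CAS  T1:  M=5  r_T1=4 ✗
  11) LOAD T2:  M=5  r_T2=5
  12) LOAD T3:  M=5  r_T3=5
  13) CAS  T2:  M=6  r_T2=5 ✓
  14) LOAD T1:  M=6  r_T1=6
  15) CAS  T3:  M=6  r_T3=5 ✗
  16) CAS  T1:  M=7  r_T1=6 ✓

C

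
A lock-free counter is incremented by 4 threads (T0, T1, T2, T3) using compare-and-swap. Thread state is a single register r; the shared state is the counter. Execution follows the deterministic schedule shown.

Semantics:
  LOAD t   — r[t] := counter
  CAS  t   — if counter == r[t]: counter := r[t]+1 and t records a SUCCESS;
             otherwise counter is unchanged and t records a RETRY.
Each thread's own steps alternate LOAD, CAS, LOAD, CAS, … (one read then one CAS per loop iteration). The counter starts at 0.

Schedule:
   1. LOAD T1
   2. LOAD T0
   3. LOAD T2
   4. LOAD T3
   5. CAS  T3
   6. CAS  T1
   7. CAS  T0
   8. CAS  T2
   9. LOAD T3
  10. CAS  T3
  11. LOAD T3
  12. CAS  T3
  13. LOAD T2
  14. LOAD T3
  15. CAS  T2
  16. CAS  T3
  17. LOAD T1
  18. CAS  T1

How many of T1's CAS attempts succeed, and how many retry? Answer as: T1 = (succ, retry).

T1 = (1, 1)

   1) LOAD T1:  M=0  r_T1=0
   2) LOAD T0:  M=0  r_T0=0
   3) LOAD T2:  M=0  r_T2=0
   4) LOAD T3:  M=0  r_T3=0
   5) CAS  T3:  M=1  r_T3=0 ✓
   6) CAS  T1:  M=1  r_T1=0 ✗
   7) CAS  T0:  M=1  r_T0=0 ✗
   8) CAS  T2:  M=1  r_T2=0 ✗
   9) LOAD T3:  M=1  r_T3=1
  10) CAS  T3:  M=2  r_T3=1 ✓
  11) LOAD T3:  M=2  r_T3=2
  12) CAS  T3:  M=3  r_T3=2 ✓
  13) LOAD T2:  M=3  r_T2=3
  14) LOAD T3:  M=3  r_T3=3
  15) CAS  T2:  M=4  r_T2=3 ✓
  16) CAS  T3:  M=4  r_T3=3 ✗
  17) LOAD T1:  M=4  r_T1=4
  18) CAS  T1:  M=5  r_T1=4 ✓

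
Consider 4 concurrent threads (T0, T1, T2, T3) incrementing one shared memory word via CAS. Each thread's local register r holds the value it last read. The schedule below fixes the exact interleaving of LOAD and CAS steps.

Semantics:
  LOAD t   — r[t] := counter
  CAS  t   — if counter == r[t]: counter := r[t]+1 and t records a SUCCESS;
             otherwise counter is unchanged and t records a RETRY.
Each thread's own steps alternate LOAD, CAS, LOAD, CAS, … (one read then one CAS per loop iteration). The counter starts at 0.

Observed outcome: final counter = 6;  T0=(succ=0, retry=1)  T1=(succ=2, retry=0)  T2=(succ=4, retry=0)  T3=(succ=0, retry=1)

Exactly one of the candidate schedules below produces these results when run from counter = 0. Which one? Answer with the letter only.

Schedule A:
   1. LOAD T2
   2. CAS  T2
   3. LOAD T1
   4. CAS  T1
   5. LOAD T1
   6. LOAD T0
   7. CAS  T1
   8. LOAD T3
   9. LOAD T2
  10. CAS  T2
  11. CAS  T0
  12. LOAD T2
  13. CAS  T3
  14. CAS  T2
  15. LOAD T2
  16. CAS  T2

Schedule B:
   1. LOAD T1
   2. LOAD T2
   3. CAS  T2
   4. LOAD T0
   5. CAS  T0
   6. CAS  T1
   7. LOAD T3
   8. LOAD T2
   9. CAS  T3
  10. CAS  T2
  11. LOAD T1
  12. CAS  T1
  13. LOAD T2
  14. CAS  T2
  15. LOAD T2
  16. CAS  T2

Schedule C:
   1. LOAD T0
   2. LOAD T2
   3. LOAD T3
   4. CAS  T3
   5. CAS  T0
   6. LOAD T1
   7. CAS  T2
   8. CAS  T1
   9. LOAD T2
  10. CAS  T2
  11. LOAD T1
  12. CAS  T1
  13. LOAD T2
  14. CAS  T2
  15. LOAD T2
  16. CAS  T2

Run A:
step 1: T2 LOAD ⇒ load; ctr=0 reg=0
step 2: T2 CAS ⇒ ok; ctr=1 reg=0
step 3: T1 LOAD ⇒ load; ctr=1 reg=1
step 4: T1 CAS ⇒ ok; ctr=2 reg=1
step 5: T1 LOAD ⇒ load; ctr=2 reg=2
step 6: T0 LOAD ⇒ load; ctr=2 reg=2
step 7: T1 CAS ⇒ ok; ctr=3 reg=2
step 8: T3 LOAD ⇒ load; ctr=3 reg=3
step 9: T2 LOAD ⇒ load; ctr=3 reg=3
step 10: T2 CAS ⇒ ok; ctr=4 reg=3
step 11: T0 CAS ⇒ retry; ctr=4 reg=2
step 12: T2 LOAD ⇒ load; ctr=4 reg=4
step 13: T3 CAS ⇒ retry; ctr=4 reg=3
step 14: T2 CAS ⇒ ok; ctr=5 reg=4
step 15: T2 LOAD ⇒ load; ctr=5 reg=5
step 16: T2 CAS ⇒ ok; ctr=6 reg=5

A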